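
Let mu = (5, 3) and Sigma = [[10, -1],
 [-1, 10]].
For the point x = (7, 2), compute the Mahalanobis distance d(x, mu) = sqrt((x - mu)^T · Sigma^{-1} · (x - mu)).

Step 1 — centre the observation: (x - mu) = (2, -1).

Step 2 — invert Sigma. det(Sigma) = 10·10 - (-1)² = 99.
  Sigma^{-1} = (1/det) · [[d, -b], [-b, a]] = [[0.101, 0.0101],
 [0.0101, 0.101]].

Step 3 — form the quadratic (x - mu)^T · Sigma^{-1} · (x - mu):
  Sigma^{-1} · (x - mu) = (0.1919, -0.0808).
  (x - mu)^T · [Sigma^{-1} · (x - mu)] = (2)·(0.1919) + (-1)·(-0.0808) = 0.4646.

Step 4 — take square root: d = √(0.4646) ≈ 0.6816.

d(x, mu) = √(0.4646) ≈ 0.6816


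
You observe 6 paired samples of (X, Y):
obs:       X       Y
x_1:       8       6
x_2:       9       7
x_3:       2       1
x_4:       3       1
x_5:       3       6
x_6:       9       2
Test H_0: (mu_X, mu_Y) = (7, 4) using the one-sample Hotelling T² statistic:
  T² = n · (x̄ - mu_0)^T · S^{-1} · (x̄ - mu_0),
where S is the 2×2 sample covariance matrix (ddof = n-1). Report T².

Step 1 — sample mean vector:
  mean(X) = (8 + 9 + 2 + 3 + 3 + 9) / 6 = 34/6 = 5.6667
  mean(Y) = (6 + 7 + 1 + 1 + 6 + 2) / 6 = 23/6 = 3.8333
  x̄ = (5.6667, 3.8333),  deviation x̄ - mu_0 = (5.6667, 3.8333) - (7, 4) = (-1.3333, -0.1667).

Step 2 — sample covariance matrix, S[i,j] = (1/(n-1)) · Σ_k (x_{k,i} - mean_i) · (x_{k,j} - mean_j), divisor n-1 = 5:
  S[X,X] = ((2.3333)·(2.3333) + (3.3333)·(3.3333) + (-3.6667)·(-3.6667) + (-2.6667)·(-2.6667) + (-2.6667)·(-2.6667) + (3.3333)·(3.3333)) / 5 = 55.3333/5 = 11.0667
  S[X,Y] = ((2.3333)·(2.1667) + (3.3333)·(3.1667) + (-3.6667)·(-2.8333) + (-2.6667)·(-2.8333) + (-2.6667)·(2.1667) + (3.3333)·(-1.8333)) / 5 = 21.6667/5 = 4.3333
  S[Y,Y] = ((2.1667)·(2.1667) + (3.1667)·(3.1667) + (-2.8333)·(-2.8333) + (-2.8333)·(-2.8333) + (2.1667)·(2.1667) + (-1.8333)·(-1.8333)) / 5 = 38.8333/5 = 7.7667
  S = [[11.0667, 4.3333],
 [4.3333, 7.7667]].

Step 3 — invert S. det(S) = 11.0667·7.7667 - (4.3333)² = 67.1733.
  S^{-1} = (1/det) · [[d, -b], [-b, a]] = [[0.1156, -0.0645],
 [-0.0645, 0.1647]].

Step 4 — quadratic form (x̄ - mu_0)^T · S^{-1} · (x̄ - mu_0):
  S^{-1} · (x̄ - mu_0) = (-0.1434, 0.0586),
  (x̄ - mu_0)^T · [...] = (-1.3333)·(-0.1434) + (-0.1667)·(0.0586) = 0.1815.

Step 5 — scale by n: T² = 6 · 0.1815 = 1.0887.

T² ≈ 1.0887


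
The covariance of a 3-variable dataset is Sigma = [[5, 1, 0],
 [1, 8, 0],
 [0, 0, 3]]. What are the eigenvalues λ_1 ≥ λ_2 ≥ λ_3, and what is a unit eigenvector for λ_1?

Step 1 — characteristic polynomial p(λ) = det(λI - Sigma) = λ³ - tr·λ² + c_1·λ - det, where tr = trace, c_1 = sum of the principal 2×2 minors, det = det(Sigma):
  tr = 5 + 8 + 3 = 16,
  c_1 = (5·8 - (1)²) + (5·3 - (0)²) + (8·3 - (0)²) = 39 + 15 + 24 = 78,
  det = 5·(8·3 - (0)²) - (1)·((1)·3 - (0)·(0)) + (0)·((1)·(0) - 8·(0)) = 5·(24) - (1)·(3) + (0)·(0) = 117.
  So p(λ) = λ³ - 16λ² + 78λ - 117.
Step 2 — look for an integer root (rational root theorem: any rational root is an integer divisor of 117). Testing λ = 3:
  p(3) = 27 - 144 + 234 - 117 = 0  ✓
  Dividing out (λ - 3): p(λ) = (λ - 3)(λ² - 13λ + 39).
Step 3 — remaining eigenvalues from the quadratic λ² - 13λ + 39 = 0:
  Δ = 13² - 4·39 = 169 - 156 = 13,  λ = (13 ± √13)/2 = (13 ± 3.6056)/2 ≈ 8.3028 or 4.6972.
  Sorted: λ_1 = 8.3028,  λ_2 = 4.6972,  λ_3 = 3  (check: sum = 16 = tr ✓).

Step 4 — unit eigenvector for λ_1 ≈ 8.3028: v spans the null space of (Sigma - λ_1 I), whose rows are
  r_1 = (-3.3028, 1, 0),  r_2 = (1, -0.3028, 0),  r_3 = (0, 0, -5.3028).
  v is orthogonal to every row, so take v ∝ r_1 × r_3 = ((1)·(-5.3028) - (0)·(0), (0)·(0) - (-3.3028)·(-5.3028), (-3.3028)·(0) - (1)·(0)) ≈ (-5.3028, -17.5139, 0).
  Rescale (multiply by -1 so the first nonzero entry is positive): u = (5.3028, 17.5139, 0).
  ||u|| = √((5.3028)² + (17.5139)² + (0)²) = √(334.8554) ≈ 18.2991,  v_1 = u/||u|| ≈ (0.2898, 0.9571, 0) (||v_1|| = 1).

λ_1 = 8.3028,  λ_2 = 4.6972,  λ_3 = 3;  v_1 ≈ (0.2898, 0.9571, 0)


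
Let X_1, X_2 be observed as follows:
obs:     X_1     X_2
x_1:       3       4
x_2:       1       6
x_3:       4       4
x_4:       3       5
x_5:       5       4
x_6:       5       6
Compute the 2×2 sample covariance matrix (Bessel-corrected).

Step 1 — column means:
  mean(X_1) = (3 + 1 + 4 + 3 + 5 + 5) / 6 = 21/6 = 3.5
  mean(X_2) = (4 + 6 + 4 + 5 + 4 + 6) / 6 = 29/6 = 4.8333

Step 2 — sample covariance S[i,j] = (1/(n-1)) · Σ_k (x_{k,i} - mean_i) · (x_{k,j} - mean_j), with n-1 = 5.
  S[X_1,X_1] = ((-0.5)·(-0.5) + (-2.5)·(-2.5) + (0.5)·(0.5) + (-0.5)·(-0.5) + (1.5)·(1.5) + (1.5)·(1.5)) / 5 = 11.5/5 = 2.3
  S[X_1,X_2] = ((-0.5)·(-0.8333) + (-2.5)·(1.1667) + (0.5)·(-0.8333) + (-0.5)·(0.1667) + (1.5)·(-0.8333) + (1.5)·(1.1667)) / 5 = -2.5/5 = -0.5
  S[X_2,X_2] = ((-0.8333)·(-0.8333) + (1.1667)·(1.1667) + (-0.8333)·(-0.8333) + (0.1667)·(0.1667) + (-0.8333)·(-0.8333) + (1.1667)·(1.1667)) / 5 = 4.8333/5 = 0.9667

S is symmetric (S[j,i] = S[i,j]). Assembling:

S = [[2.3, -0.5],
 [-0.5, 0.9667]]


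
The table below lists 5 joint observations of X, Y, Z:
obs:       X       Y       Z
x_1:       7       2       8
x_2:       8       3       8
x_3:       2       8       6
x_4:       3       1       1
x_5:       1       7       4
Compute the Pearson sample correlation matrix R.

Step 1 — column means:
  mean(X) = (7 + 8 + 2 + 3 + 1) / 5 = 21/5 = 4.2
  mean(Y) = (2 + 3 + 8 + 1 + 7) / 5 = 21/5 = 4.2
  mean(Z) = (8 + 8 + 6 + 1 + 4) / 5 = 27/5 = 5.4

Step 2 — sample variances and covariances s[i,j] = (1/(n-1)) · Σ_k (x_{k,i} - mean_i) · (x_{k,j} - mean_j), with n-1 = 4:
  s[X,X] = ((2.8)·(2.8) + (3.8)·(3.8) + (-2.2)·(-2.2) + (-1.2)·(-1.2) + (-3.2)·(-3.2)) / 4 = 38.8/4 = 9.7
  s[X,Y] = ((2.8)·(-2.2) + (3.8)·(-1.2) + (-2.2)·(3.8) + (-1.2)·(-3.2) + (-3.2)·(2.8)) / 4 = -24.2/4 = -6.05
  s[X,Z] = ((2.8)·(2.6) + (3.8)·(2.6) + (-2.2)·(0.6) + (-1.2)·(-4.4) + (-3.2)·(-1.4)) / 4 = 25.6/4 = 6.4
  s[Y,Y] = ((-2.2)·(-2.2) + (-1.2)·(-1.2) + (3.8)·(3.8) + (-3.2)·(-3.2) + (2.8)·(2.8)) / 4 = 38.8/4 = 9.7
  s[Y,Z] = ((-2.2)·(2.6) + (-1.2)·(2.6) + (3.8)·(0.6) + (-3.2)·(-4.4) + (2.8)·(-1.4)) / 4 = 3.6/4 = 0.9
  s[Z,Z] = ((2.6)·(2.6) + (2.6)·(2.6) + (0.6)·(0.6) + (-4.4)·(-4.4) + (-1.4)·(-1.4)) / 4 = 35.2/4 = 8.8
  Sample standard deviations s_i = √(s[i,i]):
  s(X) = √(9.7) = 3.1145
  s(Y) = √(9.7) = 3.1145
  s(Z) = √(8.8) = 2.9665

Step 3 — r_{ij} = s_{ij} / (s_i · s_j):
  r[X,X] = 1 (diagonal).
  r[X,Y] = -6.05 / (3.1145 · 3.1145) = -6.05 / 9.7 = -0.6237
  r[X,Z] = 6.4 / (3.1145 · 2.9665) = 6.4 / 9.239 = 0.6927
  r[Y,Y] = 1 (diagonal).
  r[Y,Z] = 0.9 / (3.1145 · 2.9665) = 0.9 / 9.239 = 0.0974
  r[Z,Z] = 1 (diagonal).

R is symmetric with unit diagonal. Assembling:

R = [[1, -0.6237, 0.6927],
 [-0.6237, 1, 0.0974],
 [0.6927, 0.0974, 1]]


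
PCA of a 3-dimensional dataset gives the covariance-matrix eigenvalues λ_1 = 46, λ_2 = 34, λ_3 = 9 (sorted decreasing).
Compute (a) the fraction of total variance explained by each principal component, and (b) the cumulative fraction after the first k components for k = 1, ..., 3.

Step 1 — total variance = trace(Sigma) = Σ λ_i = 46 + 34 + 9 = 89.

Step 2 — fraction explained by component i = λ_i / Σ λ:
  PC1: 46/89 = 0.5169
  PC2: 34/89 = 0.382
  PC3: 9/89 = 0.1011

Step 3 — cumulative fraction after k components = (λ_1 + ... + λ_k) / Σ λ:
  k = 1: 46/89 = 0.5169
  k = 2: (46 + 34)/89 = 80/89 = 0.8989
  k = 3: (46 + 34 + 9)/89 = 89/89 = 1

Summary (fraction, with percent):

explained: PC1 0.5169 (51.69%), PC2 0.382 (38.2%), PC3 0.1011 (10.11%);  cumulative: 0.5169, 0.8989, 1


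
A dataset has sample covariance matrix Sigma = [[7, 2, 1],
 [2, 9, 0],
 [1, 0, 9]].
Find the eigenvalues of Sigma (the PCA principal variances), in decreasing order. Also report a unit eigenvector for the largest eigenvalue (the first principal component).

Step 1 — characteristic polynomial p(λ) = det(λI - Sigma) = λ³ - tr·λ² + c_1·λ - det, where tr = trace, c_1 = sum of the principal 2×2 minors, det = det(Sigma):
  tr = 7 + 9 + 9 = 25,
  c_1 = (7·9 - (2)²) + (7·9 - (1)²) + (9·9 - (0)²) = 59 + 62 + 81 = 202,
  det = 7·(9·9 - (0)²) - (2)·((2)·9 - (0)·(1)) + (1)·((2)·(0) - 9·(1)) = 7·(81) - (2)·(18) + (1)·(-9) = 522.
  So p(λ) = λ³ - 25λ² + 202λ - 522.
Step 2 — look for an integer root (rational root theorem: any rational root is an integer divisor of 522). Testing λ = 9:
  p(9) = 729 - 2025 + 1818 - 522 = 0  ✓
  Dividing out (λ - 9): p(λ) = (λ - 9)(λ² - 16λ + 58).
Step 3 — remaining eigenvalues from the quadratic λ² - 16λ + 58 = 0:
  Δ = 16² - 4·58 = 256 - 232 = 24,  λ = (16 ± √24)/2 = (16 ± 4.899)/2 ≈ 10.4495 or 5.5505.
  Sorted: λ_1 = 10.4495,  λ_2 = 9,  λ_3 = 5.5505  (check: sum = 25 = tr ✓).

Step 4 — unit eigenvector for λ_1 ≈ 10.4495: v spans the null space of (Sigma - λ_1 I), whose rows are
  r_1 = (-3.4495, 2, 1),  r_2 = (2, -1.4495, 0),  r_3 = (1, 0, -1.4495).
  v is orthogonal to every row, so take v ∝ r_1 × r_2 = ((2)·(0) - (1)·(-1.4495), (1)·(2) - (-3.4495)·(0), (-3.4495)·(-1.4495) - (2)·(2)) ≈ (1.4495, 2, 1).
  Let u = (1.4495, 2, 1).
  ||u|| = √((1.4495)² + (2)² + (1)²) = √(7.101) ≈ 2.6648,  v_1 = u/||u|| ≈ (0.5439, 0.7505, 0.3753) (||v_1|| = 1).

λ_1 = 10.4495,  λ_2 = 9,  λ_3 = 5.5505;  v_1 ≈ (0.5439, 0.7505, 0.3753)


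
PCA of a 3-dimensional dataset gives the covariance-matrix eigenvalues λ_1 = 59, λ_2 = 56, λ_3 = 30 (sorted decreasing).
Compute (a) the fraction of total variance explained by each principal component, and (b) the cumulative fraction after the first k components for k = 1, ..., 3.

Step 1 — total variance = trace(Sigma) = Σ λ_i = 59 + 56 + 30 = 145.

Step 2 — fraction explained by component i = λ_i / Σ λ:
  PC1: 59/145 = 0.4069
  PC2: 56/145 = 0.3862
  PC3: 30/145 = 0.2069

Step 3 — cumulative fraction after k components = (λ_1 + ... + λ_k) / Σ λ:
  k = 1: 59/145 = 0.4069
  k = 2: (59 + 56)/145 = 115/145 = 0.7931
  k = 3: (59 + 56 + 30)/145 = 145/145 = 1

Summary (fraction, with percent):

explained: PC1 0.4069 (40.69%), PC2 0.3862 (38.62%), PC3 0.2069 (20.69%);  cumulative: 0.4069, 0.7931, 1


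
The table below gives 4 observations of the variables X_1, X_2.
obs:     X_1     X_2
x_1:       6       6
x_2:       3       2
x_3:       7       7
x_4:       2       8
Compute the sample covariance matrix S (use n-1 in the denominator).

Step 1 — column means:
  mean(X_1) = (6 + 3 + 7 + 2) / 4 = 18/4 = 4.5
  mean(X_2) = (6 + 2 + 7 + 8) / 4 = 23/4 = 5.75

Step 2 — sample covariance S[i,j] = (1/(n-1)) · Σ_k (x_{k,i} - mean_i) · (x_{k,j} - mean_j), with n-1 = 3.
  S[X_1,X_1] = ((1.5)·(1.5) + (-1.5)·(-1.5) + (2.5)·(2.5) + (-2.5)·(-2.5)) / 3 = 17/3 = 5.6667
  S[X_1,X_2] = ((1.5)·(0.25) + (-1.5)·(-3.75) + (2.5)·(1.25) + (-2.5)·(2.25)) / 3 = 3.5/3 = 1.1667
  S[X_2,X_2] = ((0.25)·(0.25) + (-3.75)·(-3.75) + (1.25)·(1.25) + (2.25)·(2.25)) / 3 = 20.75/3 = 6.9167

S is symmetric (S[j,i] = S[i,j]). Assembling:

S = [[5.6667, 1.1667],
 [1.1667, 6.9167]]


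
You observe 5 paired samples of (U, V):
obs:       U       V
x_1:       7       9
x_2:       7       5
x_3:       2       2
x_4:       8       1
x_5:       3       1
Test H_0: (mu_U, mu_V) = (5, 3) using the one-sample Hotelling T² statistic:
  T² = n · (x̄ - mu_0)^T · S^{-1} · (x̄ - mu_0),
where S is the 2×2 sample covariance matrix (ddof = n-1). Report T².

Step 1 — sample mean vector:
  mean(U) = (7 + 7 + 2 + 8 + 3) / 5 = 27/5 = 5.4
  mean(V) = (9 + 5 + 2 + 1 + 1) / 5 = 18/5 = 3.6
  x̄ = (5.4, 3.6),  deviation x̄ - mu_0 = (5.4, 3.6) - (5, 3) = (0.4, 0.6).

Step 2 — sample covariance matrix, S[i,j] = (1/(n-1)) · Σ_k (x_{k,i} - mean_i) · (x_{k,j} - mean_j), divisor n-1 = 4:
  S[U,U] = ((1.6)·(1.6) + (1.6)·(1.6) + (-3.4)·(-3.4) + (2.6)·(2.6) + (-2.4)·(-2.4)) / 4 = 29.2/4 = 7.3
  S[U,V] = ((1.6)·(5.4) + (1.6)·(1.4) + (-3.4)·(-1.6) + (2.6)·(-2.6) + (-2.4)·(-2.6)) / 4 = 15.8/4 = 3.95
  S[V,V] = ((5.4)·(5.4) + (1.4)·(1.4) + (-1.6)·(-1.6) + (-2.6)·(-2.6) + (-2.6)·(-2.6)) / 4 = 47.2/4 = 11.8
  S = [[7.3, 3.95],
 [3.95, 11.8]].

Step 3 — invert S. det(S) = 7.3·11.8 - (3.95)² = 70.5375.
  S^{-1} = (1/det) · [[d, -b], [-b, a]] = [[0.1673, -0.056],
 [-0.056, 0.1035]].

Step 4 — quadratic form (x̄ - mu_0)^T · S^{-1} · (x̄ - mu_0):
  S^{-1} · (x̄ - mu_0) = (0.0333, 0.0397),
  (x̄ - mu_0)^T · [...] = (0.4)·(0.0333) + (0.6)·(0.0397) = 0.0371.

Step 5 — scale by n: T² = 5 · 0.0371 = 0.1857.

T² ≈ 0.1857


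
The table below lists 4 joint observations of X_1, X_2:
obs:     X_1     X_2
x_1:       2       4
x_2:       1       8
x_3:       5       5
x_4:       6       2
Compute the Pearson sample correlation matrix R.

Step 1 — column means:
  mean(X_1) = (2 + 1 + 5 + 6) / 4 = 14/4 = 3.5
  mean(X_2) = (4 + 8 + 5 + 2) / 4 = 19/4 = 4.75

Step 2 — sample variances and covariances s[i,j] = (1/(n-1)) · Σ_k (x_{k,i} - mean_i) · (x_{k,j} - mean_j), with n-1 = 3:
  s[X_1,X_1] = ((-1.5)·(-1.5) + (-2.5)·(-2.5) + (1.5)·(1.5) + (2.5)·(2.5)) / 3 = 17/3 = 5.6667
  s[X_1,X_2] = ((-1.5)·(-0.75) + (-2.5)·(3.25) + (1.5)·(0.25) + (2.5)·(-2.75)) / 3 = -13.5/3 = -4.5
  s[X_2,X_2] = ((-0.75)·(-0.75) + (3.25)·(3.25) + (0.25)·(0.25) + (-2.75)·(-2.75)) / 3 = 18.75/3 = 6.25
  Sample standard deviations s_i = √(s[i,i]):
  s(X_1) = √(5.6667) = 2.3805
  s(X_2) = √(6.25) = 2.5

Step 3 — r_{ij} = s_{ij} / (s_i · s_j):
  r[X_1,X_1] = 1 (diagonal).
  r[X_1,X_2] = -4.5 / (2.3805 · 2.5) = -4.5 / 5.9512 = -0.7562
  r[X_2,X_2] = 1 (diagonal).

R is symmetric with unit diagonal. Assembling:

R = [[1, -0.7562],
 [-0.7562, 1]]


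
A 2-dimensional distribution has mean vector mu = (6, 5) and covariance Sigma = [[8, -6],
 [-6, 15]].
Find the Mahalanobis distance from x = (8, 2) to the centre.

Step 1 — centre the observation: (x - mu) = (2, -3).

Step 2 — invert Sigma. det(Sigma) = 8·15 - (-6)² = 84.
  Sigma^{-1} = (1/det) · [[d, -b], [-b, a]] = [[0.1786, 0.0714],
 [0.0714, 0.0952]].

Step 3 — form the quadratic (x - mu)^T · Sigma^{-1} · (x - mu):
  Sigma^{-1} · (x - mu) = (0.1429, -0.1429).
  (x - mu)^T · [Sigma^{-1} · (x - mu)] = (2)·(0.1429) + (-3)·(-0.1429) = 0.7143.

Step 4 — take square root: d = √(0.7143) ≈ 0.8452.

d(x, mu) = √(0.7143) ≈ 0.8452


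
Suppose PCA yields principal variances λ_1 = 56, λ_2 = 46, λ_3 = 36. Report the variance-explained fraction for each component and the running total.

Step 1 — total variance = trace(Sigma) = Σ λ_i = 56 + 46 + 36 = 138.

Step 2 — fraction explained by component i = λ_i / Σ λ:
  PC1: 56/138 = 0.4058
  PC2: 46/138 = 0.3333
  PC3: 36/138 = 0.2609

Step 3 — cumulative fraction after k components = (λ_1 + ... + λ_k) / Σ λ:
  k = 1: 56/138 = 0.4058
  k = 2: (56 + 46)/138 = 102/138 = 0.7391
  k = 3: (56 + 46 + 36)/138 = 138/138 = 1

Summary (fraction, with percent):

explained: PC1 0.4058 (40.58%), PC2 0.3333 (33.33%), PC3 0.2609 (26.09%);  cumulative: 0.4058, 0.7391, 1


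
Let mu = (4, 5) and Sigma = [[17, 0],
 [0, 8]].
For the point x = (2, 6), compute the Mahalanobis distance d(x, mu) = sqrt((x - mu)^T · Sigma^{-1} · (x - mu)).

Step 1 — centre the observation: (x - mu) = (-2, 1).

Step 2 — invert Sigma. det(Sigma) = 17·8 - (0)² = 136.
  Sigma^{-1} = (1/det) · [[d, -b], [-b, a]] = [[0.0588, 0],
 [0, 0.125]].

Step 3 — form the quadratic (x - mu)^T · Sigma^{-1} · (x - mu):
  Sigma^{-1} · (x - mu) = (-0.1176, 0.125).
  (x - mu)^T · [Sigma^{-1} · (x - mu)] = (-2)·(-0.1176) + (1)·(0.125) = 0.3603.

Step 4 — take square root: d = √(0.3603) ≈ 0.6002.

d(x, mu) = √(0.3603) ≈ 0.6002


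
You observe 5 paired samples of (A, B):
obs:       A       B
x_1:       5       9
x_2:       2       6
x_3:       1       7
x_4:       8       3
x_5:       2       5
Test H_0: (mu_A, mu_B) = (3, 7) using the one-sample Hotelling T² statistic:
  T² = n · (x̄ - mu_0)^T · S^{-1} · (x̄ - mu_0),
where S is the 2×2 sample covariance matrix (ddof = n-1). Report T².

Step 1 — sample mean vector:
  mean(A) = (5 + 2 + 1 + 8 + 2) / 5 = 18/5 = 3.6
  mean(B) = (9 + 6 + 7 + 3 + 5) / 5 = 30/5 = 6
  x̄ = (3.6, 6),  deviation x̄ - mu_0 = (3.6, 6) - (3, 7) = (0.6, -1).

Step 2 — sample covariance matrix, S[i,j] = (1/(n-1)) · Σ_k (x_{k,i} - mean_i) · (x_{k,j} - mean_j), divisor n-1 = 4:
  S[A,A] = ((1.4)·(1.4) + (-1.6)·(-1.6) + (-2.6)·(-2.6) + (4.4)·(4.4) + (-1.6)·(-1.6)) / 4 = 33.2/4 = 8.3
  S[A,B] = ((1.4)·(3) + (-1.6)·(0) + (-2.6)·(1) + (4.4)·(-3) + (-1.6)·(-1)) / 4 = -10/4 = -2.5
  S[B,B] = ((3)·(3) + (0)·(0) + (1)·(1) + (-3)·(-3) + (-1)·(-1)) / 4 = 20/4 = 5
  S = [[8.3, -2.5],
 [-2.5, 5]].

Step 3 — invert S. det(S) = 8.3·5 - (-2.5)² = 35.25.
  S^{-1} = (1/det) · [[d, -b], [-b, a]] = [[0.1418, 0.0709],
 [0.0709, 0.2355]].

Step 4 — quadratic form (x̄ - mu_0)^T · S^{-1} · (x̄ - mu_0):
  S^{-1} · (x̄ - mu_0) = (0.0142, -0.1929),
  (x̄ - mu_0)^T · [...] = (0.6)·(0.0142) + (-1)·(-0.1929) = 0.2014.

Step 5 — scale by n: T² = 5 · 0.2014 = 1.0071.

T² ≈ 1.0071


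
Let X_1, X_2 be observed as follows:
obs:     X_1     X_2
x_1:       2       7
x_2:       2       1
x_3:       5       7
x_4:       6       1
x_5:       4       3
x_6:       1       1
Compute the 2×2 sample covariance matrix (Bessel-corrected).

Step 1 — column means:
  mean(X_1) = (2 + 2 + 5 + 6 + 4 + 1) / 6 = 20/6 = 3.3333
  mean(X_2) = (7 + 1 + 7 + 1 + 3 + 1) / 6 = 20/6 = 3.3333

Step 2 — sample covariance S[i,j] = (1/(n-1)) · Σ_k (x_{k,i} - mean_i) · (x_{k,j} - mean_j), with n-1 = 5.
  S[X_1,X_1] = ((-1.3333)·(-1.3333) + (-1.3333)·(-1.3333) + (1.6667)·(1.6667) + (2.6667)·(2.6667) + (0.6667)·(0.6667) + (-2.3333)·(-2.3333)) / 5 = 19.3333/5 = 3.8667
  S[X_1,X_2] = ((-1.3333)·(3.6667) + (-1.3333)·(-2.3333) + (1.6667)·(3.6667) + (2.6667)·(-2.3333) + (0.6667)·(-0.3333) + (-2.3333)·(-2.3333)) / 5 = 3.3333/5 = 0.6667
  S[X_2,X_2] = ((3.6667)·(3.6667) + (-2.3333)·(-2.3333) + (3.6667)·(3.6667) + (-2.3333)·(-2.3333) + (-0.3333)·(-0.3333) + (-2.3333)·(-2.3333)) / 5 = 43.3333/5 = 8.6667

S is symmetric (S[j,i] = S[i,j]). Assembling:

S = [[3.8667, 0.6667],
 [0.6667, 8.6667]]


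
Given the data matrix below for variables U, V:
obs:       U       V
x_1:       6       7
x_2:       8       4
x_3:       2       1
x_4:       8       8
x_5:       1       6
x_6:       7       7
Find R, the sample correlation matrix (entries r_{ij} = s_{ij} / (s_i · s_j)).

Step 1 — column means:
  mean(U) = (6 + 8 + 2 + 8 + 1 + 7) / 6 = 32/6 = 5.3333
  mean(V) = (7 + 4 + 1 + 8 + 6 + 7) / 6 = 33/6 = 5.5

Step 2 — sample variances and covariances s[i,j] = (1/(n-1)) · Σ_k (x_{k,i} - mean_i) · (x_{k,j} - mean_j), with n-1 = 5:
  s[U,U] = ((0.6667)·(0.6667) + (2.6667)·(2.6667) + (-3.3333)·(-3.3333) + (2.6667)·(2.6667) + (-4.3333)·(-4.3333) + (1.6667)·(1.6667)) / 5 = 47.3333/5 = 9.4667
  s[U,V] = ((0.6667)·(1.5) + (2.6667)·(-1.5) + (-3.3333)·(-4.5) + (2.6667)·(2.5) + (-4.3333)·(0.5) + (1.6667)·(1.5)) / 5 = 19/5 = 3.8
  s[V,V] = ((1.5)·(1.5) + (-1.5)·(-1.5) + (-4.5)·(-4.5) + (2.5)·(2.5) + (0.5)·(0.5) + (1.5)·(1.5)) / 5 = 33.5/5 = 6.7
  Sample standard deviations s_i = √(s[i,i]):
  s(U) = √(9.4667) = 3.0768
  s(V) = √(6.7) = 2.5884

Step 3 — r_{ij} = s_{ij} / (s_i · s_j):
  r[U,U] = 1 (diagonal).
  r[U,V] = 3.8 / (3.0768 · 2.5884) = 3.8 / 7.9641 = 0.4771
  r[V,V] = 1 (diagonal).

R is symmetric with unit diagonal. Assembling:

R = [[1, 0.4771],
 [0.4771, 1]]


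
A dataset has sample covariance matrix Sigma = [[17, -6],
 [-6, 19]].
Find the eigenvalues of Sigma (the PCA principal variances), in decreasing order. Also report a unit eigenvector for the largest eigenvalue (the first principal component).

Step 1 — characteristic polynomial of 2×2 Sigma:
  det(Sigma - λI) = λ² - trace · λ + det = 0.
  trace = 17 + 19 = 36, det = 17·19 - (-6)² = 287.
Step 2 — discriminant:
  Δ = trace² - 4·det = 1296 - 1148 = 148.
Step 3 — eigenvalues:
  λ = (trace ± √Δ)/2 = (36 ± 12.1655)/2,
  λ_1 = 24.0828,  λ_2 = 11.9172.

Step 4 — unit eigenvector for λ_1: solve (Sigma - λ_1 I)v = 0. First row:
  (17 - 24.0828)·v_x + (-6)·v_y = 0, i.e. (-7.0828)·v_x + (-6)·v_y = 0,
  so v ∝ (b, λ_1 - a) = (-6, 7.0828); multiply by -1 so the first entry is positive: u = (6, -7.0828).
  ||u|| = √((6)² + (-7.0828)²) = √(86.1655) ≈ 9.2825,
  v_1 = u/||u|| ≈ (0.6464, -0.763) (||v_1|| = 1).

λ_1 = 24.0828,  λ_2 = 11.9172;  v_1 ≈ (0.6464, -0.763)


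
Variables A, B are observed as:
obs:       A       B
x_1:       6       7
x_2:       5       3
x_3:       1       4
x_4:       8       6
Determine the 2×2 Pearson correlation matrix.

Step 1 — column means:
  mean(A) = (6 + 5 + 1 + 8) / 4 = 20/4 = 5
  mean(B) = (7 + 3 + 4 + 6) / 4 = 20/4 = 5

Step 2 — sample variances and covariances s[i,j] = (1/(n-1)) · Σ_k (x_{k,i} - mean_i) · (x_{k,j} - mean_j), with n-1 = 3:
  s[A,A] = ((1)·(1) + (0)·(0) + (-4)·(-4) + (3)·(3)) / 3 = 26/3 = 8.6667
  s[A,B] = ((1)·(2) + (0)·(-2) + (-4)·(-1) + (3)·(1)) / 3 = 9/3 = 3
  s[B,B] = ((2)·(2) + (-2)·(-2) + (-1)·(-1) + (1)·(1)) / 3 = 10/3 = 3.3333
  Sample standard deviations s_i = √(s[i,i]):
  s(A) = √(8.6667) = 2.9439
  s(B) = √(3.3333) = 1.8257

Step 3 — r_{ij} = s_{ij} / (s_i · s_j):
  r[A,A] = 1 (diagonal).
  r[A,B] = 3 / (2.9439 · 1.8257) = 3 / 5.3748 = 0.5582
  r[B,B] = 1 (diagonal).

R is symmetric with unit diagonal. Assembling:

R = [[1, 0.5582],
 [0.5582, 1]]


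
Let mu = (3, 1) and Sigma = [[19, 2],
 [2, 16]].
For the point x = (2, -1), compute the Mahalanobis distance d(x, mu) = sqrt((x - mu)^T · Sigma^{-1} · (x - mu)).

Step 1 — centre the observation: (x - mu) = (-1, -2).

Step 2 — invert Sigma. det(Sigma) = 19·16 - (2)² = 300.
  Sigma^{-1} = (1/det) · [[d, -b], [-b, a]] = [[0.0533, -0.0067],
 [-0.0067, 0.0633]].

Step 3 — form the quadratic (x - mu)^T · Sigma^{-1} · (x - mu):
  Sigma^{-1} · (x - mu) = (-0.04, -0.12).
  (x - mu)^T · [Sigma^{-1} · (x - mu)] = (-1)·(-0.04) + (-2)·(-0.12) = 0.28.

Step 4 — take square root: d = √(0.28) ≈ 0.5292.

d(x, mu) = √(0.28) ≈ 0.5292


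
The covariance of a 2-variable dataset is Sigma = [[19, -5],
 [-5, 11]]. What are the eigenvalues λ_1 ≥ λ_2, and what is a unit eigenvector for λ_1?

Step 1 — characteristic polynomial of 2×2 Sigma:
  det(Sigma - λI) = λ² - trace · λ + det = 0.
  trace = 19 + 11 = 30, det = 19·11 - (-5)² = 184.
Step 2 — discriminant:
  Δ = trace² - 4·det = 900 - 736 = 164.
Step 3 — eigenvalues:
  λ = (trace ± √Δ)/2 = (30 ± 12.8062)/2,
  λ_1 = 21.4031,  λ_2 = 8.5969.

Step 4 — unit eigenvector for λ_1: solve (Sigma - λ_1 I)v = 0. First row:
  (19 - 21.4031)·v_x + (-5)·v_y = 0, i.e. (-2.4031)·v_x + (-5)·v_y = 0,
  so v ∝ (b, λ_1 - a) = (-5, 2.4031); multiply by -1 so the first entry is positive: u = (5, -2.4031).
  ||u|| = √((5)² + (-2.4031)²) = √(30.775) ≈ 5.5475,
  v_1 = u/||u|| ≈ (0.9013, -0.4332) (||v_1|| = 1).

λ_1 = 21.4031,  λ_2 = 8.5969;  v_1 ≈ (0.9013, -0.4332)


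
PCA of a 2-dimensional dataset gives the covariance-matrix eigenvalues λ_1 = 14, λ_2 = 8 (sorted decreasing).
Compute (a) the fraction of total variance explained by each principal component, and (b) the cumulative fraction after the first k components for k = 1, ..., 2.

Step 1 — total variance = trace(Sigma) = Σ λ_i = 14 + 8 = 22.

Step 2 — fraction explained by component i = λ_i / Σ λ:
  PC1: 14/22 = 0.6364
  PC2: 8/22 = 0.3636

Step 3 — cumulative fraction after k components = (λ_1 + ... + λ_k) / Σ λ:
  k = 1: 14/22 = 0.6364
  k = 2: (14 + 8)/22 = 22/22 = 1

Summary (fraction, with percent):

explained: PC1 0.6364 (63.64%), PC2 0.3636 (36.36%);  cumulative: 0.6364, 1


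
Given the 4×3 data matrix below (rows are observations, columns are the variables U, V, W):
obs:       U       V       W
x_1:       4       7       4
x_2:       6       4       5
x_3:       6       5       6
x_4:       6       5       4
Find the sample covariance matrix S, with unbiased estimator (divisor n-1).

Step 1 — column means:
  mean(U) = (4 + 6 + 6 + 6) / 4 = 22/4 = 5.5
  mean(V) = (7 + 4 + 5 + 5) / 4 = 21/4 = 5.25
  mean(W) = (4 + 5 + 6 + 4) / 4 = 19/4 = 4.75

Step 2 — sample covariance S[i,j] = (1/(n-1)) · Σ_k (x_{k,i} - mean_i) · (x_{k,j} - mean_j), with n-1 = 3.
  S[U,U] = ((-1.5)·(-1.5) + (0.5)·(0.5) + (0.5)·(0.5) + (0.5)·(0.5)) / 3 = 3/3 = 1
  S[U,V] = ((-1.5)·(1.75) + (0.5)·(-1.25) + (0.5)·(-0.25) + (0.5)·(-0.25)) / 3 = -3.5/3 = -1.1667
  S[U,W] = ((-1.5)·(-0.75) + (0.5)·(0.25) + (0.5)·(1.25) + (0.5)·(-0.75)) / 3 = 1.5/3 = 0.5
  S[V,V] = ((1.75)·(1.75) + (-1.25)·(-1.25) + (-0.25)·(-0.25) + (-0.25)·(-0.25)) / 3 = 4.75/3 = 1.5833
  S[V,W] = ((1.75)·(-0.75) + (-1.25)·(0.25) + (-0.25)·(1.25) + (-0.25)·(-0.75)) / 3 = -1.75/3 = -0.5833
  S[W,W] = ((-0.75)·(-0.75) + (0.25)·(0.25) + (1.25)·(1.25) + (-0.75)·(-0.75)) / 3 = 2.75/3 = 0.9167

S is symmetric (S[j,i] = S[i,j]). Assembling:

S = [[1, -1.1667, 0.5],
 [-1.1667, 1.5833, -0.5833],
 [0.5, -0.5833, 0.9167]]


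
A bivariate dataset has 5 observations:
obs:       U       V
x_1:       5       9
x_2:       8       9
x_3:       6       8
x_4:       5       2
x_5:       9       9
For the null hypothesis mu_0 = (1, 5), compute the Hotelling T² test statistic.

Step 1 — sample mean vector:
  mean(U) = (5 + 8 + 6 + 5 + 9) / 5 = 33/5 = 6.6
  mean(V) = (9 + 9 + 8 + 2 + 9) / 5 = 37/5 = 7.4
  x̄ = (6.6, 7.4),  deviation x̄ - mu_0 = (6.6, 7.4) - (1, 5) = (5.6, 2.4).

Step 2 — sample covariance matrix, S[i,j] = (1/(n-1)) · Σ_k (x_{k,i} - mean_i) · (x_{k,j} - mean_j), divisor n-1 = 4:
  S[U,U] = ((-1.6)·(-1.6) + (1.4)·(1.4) + (-0.6)·(-0.6) + (-1.6)·(-1.6) + (2.4)·(2.4)) / 4 = 13.2/4 = 3.3
  S[U,V] = ((-1.6)·(1.6) + (1.4)·(1.6) + (-0.6)·(0.6) + (-1.6)·(-5.4) + (2.4)·(1.6)) / 4 = 11.8/4 = 2.95
  S[V,V] = ((1.6)·(1.6) + (1.6)·(1.6) + (0.6)·(0.6) + (-5.4)·(-5.4) + (1.6)·(1.6)) / 4 = 37.2/4 = 9.3
  S = [[3.3, 2.95],
 [2.95, 9.3]].

Step 3 — invert S. det(S) = 3.3·9.3 - (2.95)² = 21.9875.
  S^{-1} = (1/det) · [[d, -b], [-b, a]] = [[0.423, -0.1342],
 [-0.1342, 0.1501]].

Step 4 — quadratic form (x̄ - mu_0)^T · S^{-1} · (x̄ - mu_0):
  S^{-1} · (x̄ - mu_0) = (2.0466, -0.3911),
  (x̄ - mu_0)^T · [...] = (5.6)·(2.0466) + (2.4)·(-0.3911) = 10.5223.

Step 5 — scale by n: T² = 5 · 10.5223 = 52.6117.

T² ≈ 52.6117


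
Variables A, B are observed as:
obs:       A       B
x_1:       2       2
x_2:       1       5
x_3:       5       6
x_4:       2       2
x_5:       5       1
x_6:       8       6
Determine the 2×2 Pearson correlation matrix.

Step 1 — column means:
  mean(A) = (2 + 1 + 5 + 2 + 5 + 8) / 6 = 23/6 = 3.8333
  mean(B) = (2 + 5 + 6 + 2 + 1 + 6) / 6 = 22/6 = 3.6667

Step 2 — sample variances and covariances s[i,j] = (1/(n-1)) · Σ_k (x_{k,i} - mean_i) · (x_{k,j} - mean_j), with n-1 = 5:
  s[A,A] = ((-1.8333)·(-1.8333) + (-2.8333)·(-2.8333) + (1.1667)·(1.1667) + (-1.8333)·(-1.8333) + (1.1667)·(1.1667) + (4.1667)·(4.1667)) / 5 = 34.8333/5 = 6.9667
  s[A,B] = ((-1.8333)·(-1.6667) + (-2.8333)·(1.3333) + (1.1667)·(2.3333) + (-1.8333)·(-1.6667) + (1.1667)·(-2.6667) + (4.1667)·(2.3333)) / 5 = 11.6667/5 = 2.3333
  s[B,B] = ((-1.6667)·(-1.6667) + (1.3333)·(1.3333) + (2.3333)·(2.3333) + (-1.6667)·(-1.6667) + (-2.6667)·(-2.6667) + (2.3333)·(2.3333)) / 5 = 25.3333/5 = 5.0667
  Sample standard deviations s_i = √(s[i,i]):
  s(A) = √(6.9667) = 2.6394
  s(B) = √(5.0667) = 2.2509

Step 3 — r_{ij} = s_{ij} / (s_i · s_j):
  r[A,A] = 1 (diagonal).
  r[A,B] = 2.3333 / (2.6394 · 2.2509) = 2.3333 / 5.9412 = 0.3927
  r[B,B] = 1 (diagonal).

R is symmetric with unit diagonal. Assembling:

R = [[1, 0.3927],
 [0.3927, 1]]


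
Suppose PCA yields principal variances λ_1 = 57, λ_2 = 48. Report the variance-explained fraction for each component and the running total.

Step 1 — total variance = trace(Sigma) = Σ λ_i = 57 + 48 = 105.

Step 2 — fraction explained by component i = λ_i / Σ λ:
  PC1: 57/105 = 0.5429
  PC2: 48/105 = 0.4571

Step 3 — cumulative fraction after k components = (λ_1 + ... + λ_k) / Σ λ:
  k = 1: 57/105 = 0.5429
  k = 2: (57 + 48)/105 = 105/105 = 1

Summary (fraction, with percent):

explained: PC1 0.5429 (54.29%), PC2 0.4571 (45.71%);  cumulative: 0.5429, 1


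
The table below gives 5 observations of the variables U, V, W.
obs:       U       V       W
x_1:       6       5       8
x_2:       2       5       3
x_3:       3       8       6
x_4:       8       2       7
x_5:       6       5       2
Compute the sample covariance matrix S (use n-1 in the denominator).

Step 1 — column means:
  mean(U) = (6 + 2 + 3 + 8 + 6) / 5 = 25/5 = 5
  mean(V) = (5 + 5 + 8 + 2 + 5) / 5 = 25/5 = 5
  mean(W) = (8 + 3 + 6 + 7 + 2) / 5 = 26/5 = 5.2

Step 2 — sample covariance S[i,j] = (1/(n-1)) · Σ_k (x_{k,i} - mean_i) · (x_{k,j} - mean_j), with n-1 = 4.
  S[U,U] = ((1)·(1) + (-3)·(-3) + (-2)·(-2) + (3)·(3) + (1)·(1)) / 4 = 24/4 = 6
  S[U,V] = ((1)·(0) + (-3)·(0) + (-2)·(3) + (3)·(-3) + (1)·(0)) / 4 = -15/4 = -3.75
  S[U,W] = ((1)·(2.8) + (-3)·(-2.2) + (-2)·(0.8) + (3)·(1.8) + (1)·(-3.2)) / 4 = 10/4 = 2.5
  S[V,V] = ((0)·(0) + (0)·(0) + (3)·(3) + (-3)·(-3) + (0)·(0)) / 4 = 18/4 = 4.5
  S[V,W] = ((0)·(2.8) + (0)·(-2.2) + (3)·(0.8) + (-3)·(1.8) + (0)·(-3.2)) / 4 = -3/4 = -0.75
  S[W,W] = ((2.8)·(2.8) + (-2.2)·(-2.2) + (0.8)·(0.8) + (1.8)·(1.8) + (-3.2)·(-3.2)) / 4 = 26.8/4 = 6.7

S is symmetric (S[j,i] = S[i,j]). Assembling:

S = [[6, -3.75, 2.5],
 [-3.75, 4.5, -0.75],
 [2.5, -0.75, 6.7]]


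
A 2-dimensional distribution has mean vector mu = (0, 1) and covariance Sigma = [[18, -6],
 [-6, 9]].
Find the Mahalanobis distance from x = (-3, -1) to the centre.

Step 1 — centre the observation: (x - mu) = (-3, -2).

Step 2 — invert Sigma. det(Sigma) = 18·9 - (-6)² = 126.
  Sigma^{-1} = (1/det) · [[d, -b], [-b, a]] = [[0.0714, 0.0476],
 [0.0476, 0.1429]].

Step 3 — form the quadratic (x - mu)^T · Sigma^{-1} · (x - mu):
  Sigma^{-1} · (x - mu) = (-0.3095, -0.4286).
  (x - mu)^T · [Sigma^{-1} · (x - mu)] = (-3)·(-0.3095) + (-2)·(-0.4286) = 1.7857.

Step 4 — take square root: d = √(1.7857) ≈ 1.3363.

d(x, mu) = √(1.7857) ≈ 1.3363


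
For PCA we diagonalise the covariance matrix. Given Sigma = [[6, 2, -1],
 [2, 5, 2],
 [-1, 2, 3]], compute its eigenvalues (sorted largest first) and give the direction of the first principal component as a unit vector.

Step 1 — characteristic polynomial p(λ) = det(λI - Sigma) = λ³ - tr·λ² + c_1·λ - det, where tr = trace, c_1 = sum of the principal 2×2 minors, det = det(Sigma):
  tr = 6 + 5 + 3 = 14,
  c_1 = (6·5 - (2)²) + (6·3 - (-1)²) + (5·3 - (2)²) = 26 + 17 + 11 = 54,
  det = 6·(5·3 - (2)²) - (2)·((2)·3 - (2)·(-1)) + (-1)·((2)·(2) - 5·(-1)) = 6·(11) - (2)·(8) + (-1)·(9) = 41.
  So p(λ) = λ³ - 14λ² + 54λ - 41.
Step 2 — look for an integer root (rational root theorem: any rational root is an integer divisor of 41). Testing λ = 1:
  p(1) = 1 - 14 + 54 - 41 = 0  ✓
  Dividing out (λ - 1): p(λ) = (λ - 1)(λ² - 13λ + 41).
Step 3 — remaining eigenvalues from the quadratic λ² - 13λ + 41 = 0:
  Δ = 13² - 4·41 = 169 - 164 = 5,  λ = (13 ± √5)/2 = (13 ± 2.2361)/2 ≈ 7.618 or 5.382.
  Sorted: λ_1 = 7.618,  λ_2 = 5.382,  λ_3 = 1  (check: sum = 14 = tr ✓).

Step 4 — unit eigenvector for λ_1 ≈ 7.618: v spans the null space of (Sigma - λ_1 I), whose rows are
  r_1 = (-1.618, 2, -1),  r_2 = (2, -2.618, 2),  r_3 = (-1, 2, -4.618).
  v is orthogonal to every row, so take v ∝ r_1 × r_2 = ((2)·(2) - (-1)·(-2.618), (-1)·(2) - (-1.618)·(2), (-1.618)·(-2.618) - (2)·(2)) ≈ (1.382, 1.2361, 0.2361).
  Let u = (1.382, 1.2361, 0.2361).
  ||u|| = √((1.382)² + (1.2361)² + (0.2361)²) = √(3.4934) ≈ 1.8691,  v_1 = u/||u|| ≈ (0.7394, 0.6613, 0.1263) (||v_1|| = 1).

λ_1 = 7.618,  λ_2 = 5.382,  λ_3 = 1;  v_1 ≈ (0.7394, 0.6613, 0.1263)


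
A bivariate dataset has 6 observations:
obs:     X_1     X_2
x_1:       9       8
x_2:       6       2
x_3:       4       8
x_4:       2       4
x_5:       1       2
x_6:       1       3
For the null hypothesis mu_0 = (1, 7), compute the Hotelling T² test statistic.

Step 1 — sample mean vector:
  mean(X_1) = (9 + 6 + 4 + 2 + 1 + 1) / 6 = 23/6 = 3.8333
  mean(X_2) = (8 + 2 + 8 + 4 + 2 + 3) / 6 = 27/6 = 4.5
  x̄ = (3.8333, 4.5),  deviation x̄ - mu_0 = (3.8333, 4.5) - (1, 7) = (2.8333, -2.5).

Step 2 — sample covariance matrix, S[i,j] = (1/(n-1)) · Σ_k (x_{k,i} - mean_i) · (x_{k,j} - mean_j), divisor n-1 = 5:
  S[X_1,X_1] = ((5.1667)·(5.1667) + (2.1667)·(2.1667) + (0.1667)·(0.1667) + (-1.8333)·(-1.8333) + (-2.8333)·(-2.8333) + (-2.8333)·(-2.8333)) / 5 = 50.8333/5 = 10.1667
  S[X_1,X_2] = ((5.1667)·(3.5) + (2.1667)·(-2.5) + (0.1667)·(3.5) + (-1.8333)·(-0.5) + (-2.8333)·(-2.5) + (-2.8333)·(-1.5)) / 5 = 25.5/5 = 5.1
  S[X_2,X_2] = ((3.5)·(3.5) + (-2.5)·(-2.5) + (3.5)·(3.5) + (-0.5)·(-0.5) + (-2.5)·(-2.5) + (-1.5)·(-1.5)) / 5 = 39.5/5 = 7.9
  S = [[10.1667, 5.1],
 [5.1, 7.9]].

Step 3 — invert S. det(S) = 10.1667·7.9 - (5.1)² = 54.3067.
  S^{-1} = (1/det) · [[d, -b], [-b, a]] = [[0.1455, -0.0939],
 [-0.0939, 0.1872]].

Step 4 — quadratic form (x̄ - mu_0)^T · S^{-1} · (x̄ - mu_0):
  S^{-1} · (x̄ - mu_0) = (0.6469, -0.7341),
  (x̄ - mu_0)^T · [...] = (2.8333)·(0.6469) + (-2.5)·(-0.7341) = 3.6683.

Step 5 — scale by n: T² = 6 · 3.6683 = 22.0096.

T² ≈ 22.0096


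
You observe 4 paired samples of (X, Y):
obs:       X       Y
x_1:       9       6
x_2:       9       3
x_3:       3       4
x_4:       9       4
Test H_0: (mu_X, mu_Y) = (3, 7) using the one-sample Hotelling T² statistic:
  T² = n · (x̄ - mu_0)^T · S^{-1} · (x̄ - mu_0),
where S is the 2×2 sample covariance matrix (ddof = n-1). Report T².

Step 1 — sample mean vector:
  mean(X) = (9 + 9 + 3 + 9) / 4 = 30/4 = 7.5
  mean(Y) = (6 + 3 + 4 + 4) / 4 = 17/4 = 4.25
  x̄ = (7.5, 4.25),  deviation x̄ - mu_0 = (7.5, 4.25) - (3, 7) = (4.5, -2.75).

Step 2 — sample covariance matrix, S[i,j] = (1/(n-1)) · Σ_k (x_{k,i} - mean_i) · (x_{k,j} - mean_j), divisor n-1 = 3:
  S[X,X] = ((1.5)·(1.5) + (1.5)·(1.5) + (-4.5)·(-4.5) + (1.5)·(1.5)) / 3 = 27/3 = 9
  S[X,Y] = ((1.5)·(1.75) + (1.5)·(-1.25) + (-4.5)·(-0.25) + (1.5)·(-0.25)) / 3 = 1.5/3 = 0.5
  S[Y,Y] = ((1.75)·(1.75) + (-1.25)·(-1.25) + (-0.25)·(-0.25) + (-0.25)·(-0.25)) / 3 = 4.75/3 = 1.5833
  S = [[9, 0.5],
 [0.5, 1.5833]].

Step 3 — invert S. det(S) = 9·1.5833 - (0.5)² = 14.
  S^{-1} = (1/det) · [[d, -b], [-b, a]] = [[0.1131, -0.0357],
 [-0.0357, 0.6429]].

Step 4 — quadratic form (x̄ - mu_0)^T · S^{-1} · (x̄ - mu_0):
  S^{-1} · (x̄ - mu_0) = (0.6071, -1.9286),
  (x̄ - mu_0)^T · [...] = (4.5)·(0.6071) + (-2.75)·(-1.9286) = 8.0357.

Step 5 — scale by n: T² = 4 · 8.0357 = 32.1429.

T² ≈ 32.1429


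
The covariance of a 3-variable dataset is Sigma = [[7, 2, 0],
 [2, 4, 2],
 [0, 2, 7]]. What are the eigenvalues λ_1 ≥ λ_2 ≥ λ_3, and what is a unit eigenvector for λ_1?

Step 1 — characteristic polynomial p(λ) = det(λI - Sigma) = λ³ - tr·λ² + c_1·λ - det, where tr = trace, c_1 = sum of the principal 2×2 minors, det = det(Sigma):
  tr = 7 + 4 + 7 = 18,
  c_1 = (7·4 - (2)²) + (7·7 - (0)²) + (4·7 - (2)²) = 24 + 49 + 24 = 97,
  det = 7·(4·7 - (2)²) - (2)·((2)·7 - (2)·(0)) + (0)·((2)·(2) - 4·(0)) = 7·(24) - (2)·(14) + (0)·(4) = 140.
  So p(λ) = λ³ - 18λ² + 97λ - 140.
Step 2 — look for an integer root (rational root theorem: any rational root is an integer divisor of 140). Testing λ = 7:
  p(7) = 343 - 882 + 679 - 140 = 0  ✓
  Dividing out (λ - 7): p(λ) = (λ - 7)(λ² - 11λ + 20).
Step 3 — remaining eigenvalues from the quadratic λ² - 11λ + 20 = 0:
  Δ = 11² - 4·20 = 121 - 80 = 41,  λ = (11 ± √41)/2 = (11 ± 6.4031)/2 ≈ 8.7016 or 2.2984.
  Sorted: λ_1 = 8.7016,  λ_2 = 7,  λ_3 = 2.2984  (check: sum = 18 = tr ✓).

Step 4 — unit eigenvector for λ_1 ≈ 8.7016: v spans the null space of (Sigma - λ_1 I), whose rows are
  r_1 = (-1.7016, 2, 0),  r_2 = (2, -4.7016, 2),  r_3 = (0, 2, -1.7016).
  v is orthogonal to every row, so take v ∝ r_1 × r_2 = ((2)·(2) - (0)·(-4.7016), (0)·(2) - (-1.7016)·(2), (-1.7016)·(-4.7016) - (2)·(2)) ≈ (4, 3.4031, 4).
  Let u = (4, 3.4031, 4).
  ||u|| = √((4)² + (3.4031)² + (4)²) = √(43.5813) ≈ 6.6016,  v_1 = u/||u|| ≈ (0.6059, 0.5155, 0.6059) (||v_1|| = 1).

λ_1 = 8.7016,  λ_2 = 7,  λ_3 = 2.2984;  v_1 ≈ (0.6059, 0.5155, 0.6059)


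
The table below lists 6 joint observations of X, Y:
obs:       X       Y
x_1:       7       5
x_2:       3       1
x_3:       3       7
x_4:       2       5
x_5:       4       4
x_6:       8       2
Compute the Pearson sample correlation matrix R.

Step 1 — column means:
  mean(X) = (7 + 3 + 3 + 2 + 4 + 8) / 6 = 27/6 = 4.5
  mean(Y) = (5 + 1 + 7 + 5 + 4 + 2) / 6 = 24/6 = 4

Step 2 — sample variances and covariances s[i,j] = (1/(n-1)) · Σ_k (x_{k,i} - mean_i) · (x_{k,j} - mean_j), with n-1 = 5:
  s[X,X] = ((2.5)·(2.5) + (-1.5)·(-1.5) + (-1.5)·(-1.5) + (-2.5)·(-2.5) + (-0.5)·(-0.5) + (3.5)·(3.5)) / 5 = 29.5/5 = 5.9
  s[X,Y] = ((2.5)·(1) + (-1.5)·(-3) + (-1.5)·(3) + (-2.5)·(1) + (-0.5)·(0) + (3.5)·(-2)) / 5 = -7/5 = -1.4
  s[Y,Y] = ((1)·(1) + (-3)·(-3) + (3)·(3) + (1)·(1) + (0)·(0) + (-2)·(-2)) / 5 = 24/5 = 4.8
  Sample standard deviations s_i = √(s[i,i]):
  s(X) = √(5.9) = 2.429
  s(Y) = √(4.8) = 2.1909

Step 3 — r_{ij} = s_{ij} / (s_i · s_j):
  r[X,X] = 1 (diagonal).
  r[X,Y] = -1.4 / (2.429 · 2.1909) = -1.4 / 5.3217 = -0.2631
  r[Y,Y] = 1 (diagonal).

R is symmetric with unit diagonal. Assembling:

R = [[1, -0.2631],
 [-0.2631, 1]]


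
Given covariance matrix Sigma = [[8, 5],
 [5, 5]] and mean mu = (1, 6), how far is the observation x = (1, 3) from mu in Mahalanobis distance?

Step 1 — centre the observation: (x - mu) = (0, -3).

Step 2 — invert Sigma. det(Sigma) = 8·5 - (5)² = 15.
  Sigma^{-1} = (1/det) · [[d, -b], [-b, a]] = [[0.3333, -0.3333],
 [-0.3333, 0.5333]].

Step 3 — form the quadratic (x - mu)^T · Sigma^{-1} · (x - mu):
  Sigma^{-1} · (x - mu) = (1, -1.6).
  (x - mu)^T · [Sigma^{-1} · (x - mu)] = (0)·(1) + (-3)·(-1.6) = 4.8.

Step 4 — take square root: d = √(4.8) ≈ 2.1909.

d(x, mu) = √(4.8) ≈ 2.1909


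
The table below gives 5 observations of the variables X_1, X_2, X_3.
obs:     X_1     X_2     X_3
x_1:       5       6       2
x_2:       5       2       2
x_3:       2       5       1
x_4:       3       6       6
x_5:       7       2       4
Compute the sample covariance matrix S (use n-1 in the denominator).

Step 1 — column means:
  mean(X_1) = (5 + 5 + 2 + 3 + 7) / 5 = 22/5 = 4.4
  mean(X_2) = (6 + 2 + 5 + 6 + 2) / 5 = 21/5 = 4.2
  mean(X_3) = (2 + 2 + 1 + 6 + 4) / 5 = 15/5 = 3

Step 2 — sample covariance S[i,j] = (1/(n-1)) · Σ_k (x_{k,i} - mean_i) · (x_{k,j} - mean_j), with n-1 = 4.
  S[X_1,X_1] = ((0.6)·(0.6) + (0.6)·(0.6) + (-2.4)·(-2.4) + (-1.4)·(-1.4) + (2.6)·(2.6)) / 4 = 15.2/4 = 3.8
  S[X_1,X_2] = ((0.6)·(1.8) + (0.6)·(-2.2) + (-2.4)·(0.8) + (-1.4)·(1.8) + (2.6)·(-2.2)) / 4 = -10.4/4 = -2.6
  S[X_1,X_3] = ((0.6)·(-1) + (0.6)·(-1) + (-2.4)·(-2) + (-1.4)·(3) + (2.6)·(1)) / 4 = 2/4 = 0.5
  S[X_2,X_2] = ((1.8)·(1.8) + (-2.2)·(-2.2) + (0.8)·(0.8) + (1.8)·(1.8) + (-2.2)·(-2.2)) / 4 = 16.8/4 = 4.2
  S[X_2,X_3] = ((1.8)·(-1) + (-2.2)·(-1) + (0.8)·(-2) + (1.8)·(3) + (-2.2)·(1)) / 4 = 2/4 = 0.5
  S[X_3,X_3] = ((-1)·(-1) + (-1)·(-1) + (-2)·(-2) + (3)·(3) + (1)·(1)) / 4 = 16/4 = 4

S is symmetric (S[j,i] = S[i,j]). Assembling:

S = [[3.8, -2.6, 0.5],
 [-2.6, 4.2, 0.5],
 [0.5, 0.5, 4]]


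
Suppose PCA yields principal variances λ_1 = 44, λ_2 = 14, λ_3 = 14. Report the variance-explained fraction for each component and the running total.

Step 1 — total variance = trace(Sigma) = Σ λ_i = 44 + 14 + 14 = 72.

Step 2 — fraction explained by component i = λ_i / Σ λ:
  PC1: 44/72 = 0.6111
  PC2: 14/72 = 0.1944
  PC3: 14/72 = 0.1944

Step 3 — cumulative fraction after k components = (λ_1 + ... + λ_k) / Σ λ:
  k = 1: 44/72 = 0.6111
  k = 2: (44 + 14)/72 = 58/72 = 0.8056
  k = 3: (44 + 14 + 14)/72 = 72/72 = 1

Summary (fraction, with percent):

explained: PC1 0.6111 (61.11%), PC2 0.1944 (19.44%), PC3 0.1944 (19.44%);  cumulative: 0.6111, 0.8056, 1
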